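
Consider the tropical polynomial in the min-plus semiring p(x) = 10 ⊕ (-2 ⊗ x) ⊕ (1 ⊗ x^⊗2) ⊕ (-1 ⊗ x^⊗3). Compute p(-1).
p(-1) = -4

A tropical monomial a ⊗ x^⊗i evaluates to a + i · x. Evaluating each term at x = -1:
  Term 0 contributes 10 + 0 · -1 = 10
  Term 1 contributes -2 + 1 · -1 = -3
  Term 2 contributes 1 + 2 · -1 = -1
  Term 3 contributes -1 + 3 · -1 = -4
p(-1) = ⊕ of these = min[10, -3, -1, -4] = -4.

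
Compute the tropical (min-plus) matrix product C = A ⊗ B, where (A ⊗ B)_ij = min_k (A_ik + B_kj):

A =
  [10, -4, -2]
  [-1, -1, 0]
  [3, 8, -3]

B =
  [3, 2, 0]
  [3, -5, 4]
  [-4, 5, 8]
A ⊗ B =
  [-6, -9, 0]
  [-4, -6, -1]
  [-7, 2, 3]

Apply the min-plus product entry-by-entry:
  C[0][0] = min over k of (A[0][0] + B[0][0] = 10 + 3 = 13, A[0][1] + B[1][0] = -4 + 3 = -1, A[0][2] + B[2][0] = -2 + -4 = -6) = -6 (attained at k = 2)
  C[0][1] = min over k of (A[0][0] + B[0][1] = 10 + 2 = 12, A[0][1] + B[1][1] = -4 + -5 = -9, A[0][2] + B[2][1] = -2 + 5 = 3) = -9 (attained at k = 1)
  C[0][2] = min over k of (A[0][0] + B[0][2] = 10 + 0 = 10, A[0][1] + B[1][2] = -4 + 4 = 0, A[0][2] + B[2][2] = -2 + 8 = 6) = 0 (attained at k = 1)
  C[1][0] = min over k of (A[1][0] + B[0][0] = -1 + 3 = 2, A[1][1] + B[1][0] = -1 + 3 = 2, A[1][2] + B[2][0] = 0 + -4 = -4) = -4 (attained at k = 2)
  C[1][1] = min over k of (A[1][0] + B[0][1] = -1 + 2 = 1, A[1][1] + B[1][1] = -1 + -5 = -6, A[1][2] + B[2][1] = 0 + 5 = 5) = -6 (attained at k = 1)
  C[1][2] = min over k of (A[1][0] + B[0][2] = -1 + 0 = -1, A[1][1] + B[1][2] = -1 + 4 = 3, A[1][2] + B[2][2] = 0 + 8 = 8) = -1 (attained at k = 0)
  C[2][0] = min over k of (A[2][0] + B[0][0] = 3 + 3 = 6, A[2][1] + B[1][0] = 8 + 3 = 11, A[2][2] + B[2][0] = -3 + -4 = -7) = -7 (attained at k = 2)
  C[2][1] = min over k of (A[2][0] + B[0][1] = 3 + 2 = 5, A[2][1] + B[1][1] = 8 + -5 = 3, A[2][2] + B[2][1] = -3 + 5 = 2) = 2 (attained at k = 2)
  C[2][2] = min over k of (A[2][0] + B[0][2] = 3 + 0 = 3, A[2][1] + B[1][2] = 8 + 4 = 12, A[2][2] + B[2][2] = -3 + 8 = 5) = 3 (attained at k = 0)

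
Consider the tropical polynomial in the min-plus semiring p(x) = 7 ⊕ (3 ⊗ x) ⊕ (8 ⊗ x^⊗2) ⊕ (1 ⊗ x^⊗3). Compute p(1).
p(1) = 4

A tropical monomial a ⊗ x^⊗i evaluates to a + i · x. Evaluating each term at x = 1:
  Term 0 contributes 7 + 0 · 1 = 7
  Term 1 contributes 3 + 1 · 1 = 4
  Term 2 contributes 8 + 2 · 1 = 10
  Term 3 contributes 1 + 3 · 1 = 4
p(1) = ⊕ of these = min[7, 4, 10, 4] = 4.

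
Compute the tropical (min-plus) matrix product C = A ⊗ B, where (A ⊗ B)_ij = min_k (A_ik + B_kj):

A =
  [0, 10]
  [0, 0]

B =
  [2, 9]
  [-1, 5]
A ⊗ B =
  [2, 9]
  [-1, 5]

Apply the min-plus product entry-by-entry:
  C[0][0] = min over k of (A[0][0] + B[0][0] = 0 + 2 = 2, A[0][1] + B[1][0] = 10 + -1 = 9) = 2 (attained at k = 0)
  C[0][1] = min over k of (A[0][0] + B[0][1] = 0 + 9 = 9, A[0][1] + B[1][1] = 10 + 5 = 15) = 9 (attained at k = 0)
  C[1][0] = min over k of (A[1][0] + B[0][0] = 0 + 2 = 2, A[1][1] + B[1][0] = 0 + -1 = -1) = -1 (attained at k = 1)
  C[1][1] = min over k of (A[1][0] + B[0][1] = 0 + 9 = 9, A[1][1] + B[1][1] = 0 + 5 = 5) = 5 (attained at k = 1)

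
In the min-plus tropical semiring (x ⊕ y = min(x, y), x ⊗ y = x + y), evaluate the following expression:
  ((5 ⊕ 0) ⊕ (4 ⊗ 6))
((5 ⊕ 0) ⊕ (4 ⊗ 6)) = 0

Expand innermost to outermost. Recall ⊕ takes the minimum of its arguments and ⊗ takes their sum. Working out the expression ((5 ⊕ 0) ⊕ (4 ⊗ 6)) gives 0.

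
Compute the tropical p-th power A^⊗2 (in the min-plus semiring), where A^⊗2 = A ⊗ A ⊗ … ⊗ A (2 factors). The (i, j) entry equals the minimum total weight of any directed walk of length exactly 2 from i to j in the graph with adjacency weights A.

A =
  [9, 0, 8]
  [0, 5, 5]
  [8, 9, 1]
A^⊗2 =
  [0, 5, 5]
  [5, 0, 6]
  [9, 8, 2]

Each entry (A^⊗2)_ij equals the minimum over all length-2 walks i = v_0 → v_1 → … → v_2 = j of Σ_t A[v_t][v_{t+1}]. For example, for (i, j) = (0, 2) we minimise over 3 possible intermediate vertex sequences; the minimum is 5, attained along the walk 0 → 1 → 2.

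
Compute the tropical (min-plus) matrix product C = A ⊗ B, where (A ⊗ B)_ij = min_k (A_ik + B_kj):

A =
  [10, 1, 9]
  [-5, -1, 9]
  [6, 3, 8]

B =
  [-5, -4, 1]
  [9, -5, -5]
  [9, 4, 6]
A ⊗ B =
  [5, -4, -4]
  [-10, -9, -6]
  [1, -2, -2]

Apply the min-plus product entry-by-entry:
  C[0][0] = min over k of (A[0][0] + B[0][0] = 10 + -5 = 5, A[0][1] + B[1][0] = 1 + 9 = 10, A[0][2] + B[2][0] = 9 + 9 = 18) = 5 (attained at k = 0)
  C[0][1] = min over k of (A[0][0] + B[0][1] = 10 + -4 = 6, A[0][1] + B[1][1] = 1 + -5 = -4, A[0][2] + B[2][1] = 9 + 4 = 13) = -4 (attained at k = 1)
  C[0][2] = min over k of (A[0][0] + B[0][2] = 10 + 1 = 11, A[0][1] + B[1][2] = 1 + -5 = -4, A[0][2] + B[2][2] = 9 + 6 = 15) = -4 (attained at k = 1)
  C[1][0] = min over k of (A[1][0] + B[0][0] = -5 + -5 = -10, A[1][1] + B[1][0] = -1 + 9 = 8, A[1][2] + B[2][0] = 9 + 9 = 18) = -10 (attained at k = 0)
  C[1][1] = min over k of (A[1][0] + B[0][1] = -5 + -4 = -9, A[1][1] + B[1][1] = -1 + -5 = -6, A[1][2] + B[2][1] = 9 + 4 = 13) = -9 (attained at k = 0)
  C[1][2] = min over k of (A[1][0] + B[0][2] = -5 + 1 = -4, A[1][1] + B[1][2] = -1 + -5 = -6, A[1][2] + B[2][2] = 9 + 6 = 15) = -6 (attained at k = 1)
  C[2][0] = min over k of (A[2][0] + B[0][0] = 6 + -5 = 1, A[2][1] + B[1][0] = 3 + 9 = 12, A[2][2] + B[2][0] = 8 + 9 = 17) = 1 (attained at k = 0)
  C[2][1] = min over k of (A[2][0] + B[0][1] = 6 + -4 = 2, A[2][1] + B[1][1] = 3 + -5 = -2, A[2][2] + B[2][1] = 8 + 4 = 12) = -2 (attained at k = 1)
  C[2][2] = min over k of (A[2][0] + B[0][2] = 6 + 1 = 7, A[2][1] + B[1][2] = 3 + -5 = -2, A[2][2] + B[2][2] = 8 + 6 = 14) = -2 (attained at k = 1)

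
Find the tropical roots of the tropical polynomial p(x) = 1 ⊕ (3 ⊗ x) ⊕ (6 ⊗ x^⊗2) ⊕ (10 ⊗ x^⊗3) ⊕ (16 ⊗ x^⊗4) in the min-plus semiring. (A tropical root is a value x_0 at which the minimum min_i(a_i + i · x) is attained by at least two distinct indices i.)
Roots: {-6, -4, -3, -2}

Each tropical root is a break point of the lower envelope of the lines y = a_i + i · x (there are 5 lines, with slopes 0, 1, ..., 4). Only the lines that attain the minimum somewhere contribute to roots; other lines are dominated. Here the surviving (envelope) indices are i = 4, i = 3, i = 2, i = 1, i = 0.
Intersections between consecutive envelope lines give the roots: for adjacent envelope indices i < j the intersection is x = (a_i − a_j) / (j − i). Reading off the sorted break points: {-6, -4, -3, -2}.
Verification: at each break x_0, at least two indices attain the minimum of min_i(a_i + i · x_0).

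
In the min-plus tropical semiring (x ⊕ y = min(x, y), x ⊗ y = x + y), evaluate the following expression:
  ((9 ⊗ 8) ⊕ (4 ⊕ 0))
((9 ⊗ 8) ⊕ (4 ⊕ 0)) = 0

Expand innermost to outermost. Recall ⊕ takes the minimum of its arguments and ⊗ takes their sum. Working out the expression ((9 ⊗ 8) ⊕ (4 ⊕ 0)) gives 0.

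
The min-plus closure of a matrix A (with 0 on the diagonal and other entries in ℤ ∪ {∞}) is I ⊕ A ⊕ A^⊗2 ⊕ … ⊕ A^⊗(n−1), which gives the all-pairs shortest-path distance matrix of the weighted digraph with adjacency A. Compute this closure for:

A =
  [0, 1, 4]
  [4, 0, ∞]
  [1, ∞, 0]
Closure =
  [0, 1, 4]
  [4, 0, 8]
  [1, 2, 0]

This is the Floyd-Warshall all-pairs shortest-path computation. For each intermediate vertex k = 0, 1, …, 2, update dist[i][j] ← min(dist[i][j], dist[i][k] + dist[k][j]). The final matrix gives, for each (i, j), the minimum total weight of any directed path from i to j (possibly empty when i = j).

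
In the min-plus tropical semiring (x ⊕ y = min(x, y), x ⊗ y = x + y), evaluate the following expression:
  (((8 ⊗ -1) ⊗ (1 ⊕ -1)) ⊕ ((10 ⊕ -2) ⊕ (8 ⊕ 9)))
(((8 ⊗ -1) ⊗ (1 ⊕ -1)) ⊕ ((10 ⊕ -2) ⊕ (8 ⊕ 9))) = -2

Expand innermost to outermost. Recall ⊕ takes the minimum of its arguments and ⊗ takes their sum. Working out the expression (((8 ⊗ -1) ⊗ (1 ⊕ -1)) ⊕ ((10 ⊕ -2) ⊕ (8 ⊕ 9))) gives -2.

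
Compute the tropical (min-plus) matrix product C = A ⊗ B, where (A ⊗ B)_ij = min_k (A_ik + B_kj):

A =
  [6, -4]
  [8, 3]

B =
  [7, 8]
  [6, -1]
A ⊗ B =
  [2, -5]
  [9, 2]

Apply the min-plus product entry-by-entry:
  C[0][0] = min over k of (A[0][0] + B[0][0] = 6 + 7 = 13, A[0][1] + B[1][0] = -4 + 6 = 2) = 2 (attained at k = 1)
  C[0][1] = min over k of (A[0][0] + B[0][1] = 6 + 8 = 14, A[0][1] + B[1][1] = -4 + -1 = -5) = -5 (attained at k = 1)
  C[1][0] = min over k of (A[1][0] + B[0][0] = 8 + 7 = 15, A[1][1] + B[1][0] = 3 + 6 = 9) = 9 (attained at k = 1)
  C[1][1] = min over k of (A[1][0] + B[0][1] = 8 + 8 = 16, A[1][1] + B[1][1] = 3 + -1 = 2) = 2 (attained at k = 1)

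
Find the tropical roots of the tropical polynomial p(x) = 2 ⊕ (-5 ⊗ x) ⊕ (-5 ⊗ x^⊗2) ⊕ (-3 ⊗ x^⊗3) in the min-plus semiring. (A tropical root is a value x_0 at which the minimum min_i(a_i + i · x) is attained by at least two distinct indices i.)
Roots: {-2, 0, 7}

Each tropical root is a break point of the lower envelope of the lines y = a_i + i · x (there are 4 lines, with slopes 0, 1, ..., 3). Only the lines that attain the minimum somewhere contribute to roots; other lines are dominated. Here the surviving (envelope) indices are i = 3, i = 2, i = 1, i = 0.
Intersections between consecutive envelope lines give the roots: for adjacent envelope indices i < j the intersection is x = (a_i − a_j) / (j − i). Reading off the sorted break points: {-2, 0, 7}.
Verification: at each break x_0, at least two indices attain the minimum of min_i(a_i + i · x_0).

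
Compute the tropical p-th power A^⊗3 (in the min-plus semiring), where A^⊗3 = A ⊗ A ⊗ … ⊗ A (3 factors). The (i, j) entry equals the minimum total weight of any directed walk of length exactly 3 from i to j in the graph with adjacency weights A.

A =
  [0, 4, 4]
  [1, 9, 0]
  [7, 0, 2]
A^⊗3 =
  [0, 4, 4]
  [1, 2, 0]
  [1, 0, 2]

Each entry (A^⊗3)_ij equals the minimum over all length-3 walks i = v_0 → v_1 → … → v_3 = j of Σ_t A[v_t][v_{t+1}]. For example, for (i, j) = (0, 2) we minimise over 9 possible intermediate vertex sequences; the minimum is 4, attained along the walk 0 → 0 → 0 → 2.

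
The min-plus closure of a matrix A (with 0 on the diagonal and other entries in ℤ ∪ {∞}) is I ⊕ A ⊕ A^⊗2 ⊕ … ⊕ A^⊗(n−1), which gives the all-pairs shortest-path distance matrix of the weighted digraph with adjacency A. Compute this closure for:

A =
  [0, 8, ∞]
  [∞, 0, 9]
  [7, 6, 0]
Closure =
  [0, 8, 17]
  [16, 0, 9]
  [7, 6, 0]

This is the Floyd-Warshall all-pairs shortest-path computation. For each intermediate vertex k = 0, 1, …, 2, update dist[i][j] ← min(dist[i][j], dist[i][k] + dist[k][j]). The final matrix gives, for each (i, j), the minimum total weight of any directed path from i to j (possibly empty when i = j).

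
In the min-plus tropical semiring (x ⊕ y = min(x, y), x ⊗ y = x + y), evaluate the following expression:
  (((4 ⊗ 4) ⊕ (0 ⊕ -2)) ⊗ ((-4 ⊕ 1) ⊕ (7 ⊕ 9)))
(((4 ⊗ 4) ⊕ (0 ⊕ -2)) ⊗ ((-4 ⊕ 1) ⊕ (7 ⊕ 9))) = -6

Expand innermost to outermost. Recall ⊕ takes the minimum of its arguments and ⊗ takes their sum. Working out the expression (((4 ⊗ 4) ⊕ (0 ⊕ -2)) ⊗ ((-4 ⊕ 1) ⊕ (7 ⊕ 9))) gives -6.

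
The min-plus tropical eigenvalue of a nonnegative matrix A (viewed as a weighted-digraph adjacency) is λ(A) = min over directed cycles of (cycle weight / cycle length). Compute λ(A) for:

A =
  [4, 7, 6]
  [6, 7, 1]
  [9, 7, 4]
λ(A) = 4

Enumerate directed cycles and compute their means (weight / length). Sample:
  cycle 0 → 0: weight = 4, length = 1, mean = 4/1 ≈ 4.000
  cycle 1 → 1: weight = 7, length = 1, mean = 7/1 ≈ 7.000
  cycle 2 → 2: weight = 4, length = 1, mean = 4/1 ≈ 4.000
  cycle 0 → 1 → 0: weight = 13, length = 2, mean = 13/2 ≈ 6.500
  cycle 0 → 2 → 0: weight = 15, length = 2, mean = 15/2 ≈ 7.500
  cycle 1 → 0 → 1: weight = 13, length = 2, mean = 13/2 ≈ 6.500
Minimum mean = 4.000, attained e.g. along the cycle 0 → 0 with weight 4 and length 1. So λ(A) = 4/1 = 4.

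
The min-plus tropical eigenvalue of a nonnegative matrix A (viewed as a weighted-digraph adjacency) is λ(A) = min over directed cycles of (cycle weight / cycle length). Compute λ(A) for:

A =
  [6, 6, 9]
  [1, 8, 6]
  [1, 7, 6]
λ(A) = 7/2

Enumerate directed cycles and compute their means (weight / length). Sample:
  cycle 0 → 0: weight = 6, length = 1, mean = 6/1 ≈ 6.000
  cycle 1 → 1: weight = 8, length = 1, mean = 8/1 ≈ 8.000
  cycle 2 → 2: weight = 6, length = 1, mean = 6/1 ≈ 6.000
  cycle 0 → 1 → 0: weight = 7, length = 2, mean = 7/2 ≈ 3.500
  cycle 0 → 2 → 0: weight = 10, length = 2, mean = 10/2 ≈ 5.000
  cycle 1 → 0 → 1: weight = 7, length = 2, mean = 7/2 ≈ 3.500
Minimum mean = 3.500, attained e.g. along the cycle 0 → 1 → 0 with weight 7 and length 2. So λ(A) = 7/2 = 7/2.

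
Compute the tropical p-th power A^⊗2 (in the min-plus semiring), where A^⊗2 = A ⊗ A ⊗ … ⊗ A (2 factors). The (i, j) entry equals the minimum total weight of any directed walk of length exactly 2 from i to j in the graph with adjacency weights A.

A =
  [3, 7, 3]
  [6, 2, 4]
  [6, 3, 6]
A^⊗2 =
  [6, 6, 6]
  [8, 4, 6]
  [9, 5, 7]

Each entry (A^⊗2)_ij equals the minimum over all length-2 walks i = v_0 → v_1 → … → v_2 = j of Σ_t A[v_t][v_{t+1}]. For example, for (i, j) = (0, 2) we minimise over 3 possible intermediate vertex sequences; the minimum is 6, attained along the walk 0 → 0 → 2.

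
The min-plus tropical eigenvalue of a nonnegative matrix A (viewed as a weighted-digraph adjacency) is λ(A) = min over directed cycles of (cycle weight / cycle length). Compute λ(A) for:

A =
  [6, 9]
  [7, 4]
λ(A) = 4

Enumerate directed cycles and compute their means (weight / length). Sample:
  cycle 0 → 0: weight = 6, length = 1, mean = 6/1 ≈ 6.000
  cycle 1 → 1: weight = 4, length = 1, mean = 4/1 ≈ 4.000
  cycle 0 → 1 → 0: weight = 16, length = 2, mean = 16/2 ≈ 8.000
  cycle 1 → 0 → 1: weight = 16, length = 2, mean = 16/2 ≈ 8.000
Minimum mean = 4.000, attained e.g. along the cycle 1 → 1 with weight 4 and length 1. So λ(A) = 4/1 = 4.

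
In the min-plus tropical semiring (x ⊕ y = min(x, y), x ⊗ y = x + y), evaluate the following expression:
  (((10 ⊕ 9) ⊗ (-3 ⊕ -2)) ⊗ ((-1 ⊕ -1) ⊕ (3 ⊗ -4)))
(((10 ⊕ 9) ⊗ (-3 ⊕ -2)) ⊗ ((-1 ⊕ -1) ⊕ (3 ⊗ -4))) = 5

Expand innermost to outermost. Recall ⊕ takes the minimum of its arguments and ⊗ takes their sum. Working out the expression (((10 ⊕ 9) ⊗ (-3 ⊕ -2)) ⊗ ((-1 ⊕ -1) ⊕ (3 ⊗ -4))) gives 5.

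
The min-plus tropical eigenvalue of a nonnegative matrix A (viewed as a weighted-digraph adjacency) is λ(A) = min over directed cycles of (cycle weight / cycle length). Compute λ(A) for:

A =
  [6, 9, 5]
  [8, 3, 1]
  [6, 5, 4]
λ(A) = 3

Enumerate directed cycles and compute their means (weight / length). Sample:
  cycle 0 → 0: weight = 6, length = 1, mean = 6/1 ≈ 6.000
  cycle 1 → 1: weight = 3, length = 1, mean = 3/1 ≈ 3.000
  cycle 2 → 2: weight = 4, length = 1, mean = 4/1 ≈ 4.000
  cycle 0 → 1 → 0: weight = 17, length = 2, mean = 17/2 ≈ 8.500
  cycle 0 → 2 → 0: weight = 11, length = 2, mean = 11/2 ≈ 5.500
  cycle 1 → 0 → 1: weight = 17, length = 2, mean = 17/2 ≈ 8.500
Minimum mean = 3.000, attained e.g. along the cycle 1 → 1 with weight 3 and length 1. So λ(A) = 3/1 = 3.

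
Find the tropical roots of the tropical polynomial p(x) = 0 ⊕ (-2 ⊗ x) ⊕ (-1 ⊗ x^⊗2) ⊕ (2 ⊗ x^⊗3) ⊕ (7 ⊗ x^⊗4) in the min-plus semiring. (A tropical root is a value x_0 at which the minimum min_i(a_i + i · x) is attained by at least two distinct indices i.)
Roots: {-5, -3, -1, 2}

Each tropical root is a break point of the lower envelope of the lines y = a_i + i · x (there are 5 lines, with slopes 0, 1, ..., 4). Only the lines that attain the minimum somewhere contribute to roots; other lines are dominated. Here the surviving (envelope) indices are i = 4, i = 3, i = 2, i = 1, i = 0.
Intersections between consecutive envelope lines give the roots: for adjacent envelope indices i < j the intersection is x = (a_i − a_j) / (j − i). Reading off the sorted break points: {-5, -3, -1, 2}.
Verification: at each break x_0, at least two indices attain the minimum of min_i(a_i + i · x_0).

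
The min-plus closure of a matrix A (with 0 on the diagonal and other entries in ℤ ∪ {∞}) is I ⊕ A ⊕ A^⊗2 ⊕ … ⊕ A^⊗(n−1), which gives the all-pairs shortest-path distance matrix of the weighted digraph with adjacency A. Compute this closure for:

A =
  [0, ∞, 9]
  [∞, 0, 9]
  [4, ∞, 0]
Closure =
  [0, ∞, 9]
  [13, 0, 9]
  [4, ∞, 0]

This is the Floyd-Warshall all-pairs shortest-path computation. For each intermediate vertex k = 0, 1, …, 2, update dist[i][j] ← min(dist[i][j], dist[i][k] + dist[k][j]). The final matrix gives, for each (i, j), the minimum total weight of any directed path from i to j (possibly empty when i = j).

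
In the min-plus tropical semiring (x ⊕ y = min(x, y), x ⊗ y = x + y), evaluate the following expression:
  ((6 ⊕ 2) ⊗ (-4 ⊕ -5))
((6 ⊕ 2) ⊗ (-4 ⊕ -5)) = -3

Expand innermost to outermost. Recall ⊕ takes the minimum of its arguments and ⊗ takes their sum. Working out the expression ((6 ⊕ 2) ⊗ (-4 ⊕ -5)) gives -3.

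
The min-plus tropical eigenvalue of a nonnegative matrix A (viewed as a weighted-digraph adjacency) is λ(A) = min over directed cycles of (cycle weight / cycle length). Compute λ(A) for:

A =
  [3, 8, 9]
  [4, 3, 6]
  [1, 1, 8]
λ(A) = 3

Enumerate directed cycles and compute their means (weight / length). Sample:
  cycle 0 → 0: weight = 3, length = 1, mean = 3/1 ≈ 3.000
  cycle 1 → 1: weight = 3, length = 1, mean = 3/1 ≈ 3.000
  cycle 2 → 2: weight = 8, length = 1, mean = 8/1 ≈ 8.000
  cycle 0 → 1 → 0: weight = 12, length = 2, mean = 12/2 ≈ 6.000
  cycle 0 → 2 → 0: weight = 10, length = 2, mean = 10/2 ≈ 5.000
  cycle 1 → 0 → 1: weight = 12, length = 2, mean = 12/2 ≈ 6.000
Minimum mean = 3.000, attained e.g. along the cycle 0 → 0 with weight 3 and length 1. So λ(A) = 3/1 = 3.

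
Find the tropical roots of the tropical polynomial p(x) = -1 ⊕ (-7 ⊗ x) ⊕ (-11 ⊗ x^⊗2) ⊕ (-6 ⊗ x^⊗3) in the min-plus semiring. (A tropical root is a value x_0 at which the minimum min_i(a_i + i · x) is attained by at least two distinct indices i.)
Roots: {-5, 4, 6}

Each tropical root is a break point of the lower envelope of the lines y = a_i + i · x (there are 4 lines, with slopes 0, 1, ..., 3). Only the lines that attain the minimum somewhere contribute to roots; other lines are dominated. Here the surviving (envelope) indices are i = 3, i = 2, i = 1, i = 0.
Intersections between consecutive envelope lines give the roots: for adjacent envelope indices i < j the intersection is x = (a_i − a_j) / (j − i). Reading off the sorted break points: {-5, 4, 6}.
Verification: at each break x_0, at least two indices attain the minimum of min_i(a_i + i · x_0).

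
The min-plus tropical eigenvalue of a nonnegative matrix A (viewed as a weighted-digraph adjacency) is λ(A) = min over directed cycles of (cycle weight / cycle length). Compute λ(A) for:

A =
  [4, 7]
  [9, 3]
λ(A) = 3

Enumerate directed cycles and compute their means (weight / length). Sample:
  cycle 0 → 0: weight = 4, length = 1, mean = 4/1 ≈ 4.000
  cycle 1 → 1: weight = 3, length = 1, mean = 3/1 ≈ 3.000
  cycle 0 → 1 → 0: weight = 16, length = 2, mean = 16/2 ≈ 8.000
  cycle 1 → 0 → 1: weight = 16, length = 2, mean = 16/2 ≈ 8.000
Minimum mean = 3.000, attained e.g. along the cycle 1 → 1 with weight 3 and length 1. So λ(A) = 3/1 = 3.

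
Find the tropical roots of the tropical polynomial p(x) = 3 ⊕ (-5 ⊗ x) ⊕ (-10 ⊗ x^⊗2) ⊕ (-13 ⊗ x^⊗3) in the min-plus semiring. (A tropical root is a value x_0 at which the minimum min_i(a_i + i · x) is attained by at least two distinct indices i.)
Roots: {3, 5, 8}

Each tropical root is a break point of the lower envelope of the lines y = a_i + i · x (there are 4 lines, with slopes 0, 1, ..., 3). Only the lines that attain the minimum somewhere contribute to roots; other lines are dominated. Here the surviving (envelope) indices are i = 3, i = 2, i = 1, i = 0.
Intersections between consecutive envelope lines give the roots: for adjacent envelope indices i < j the intersection is x = (a_i − a_j) / (j − i). Reading off the sorted break points: {3, 5, 8}.
Verification: at each break x_0, at least two indices attain the minimum of min_i(a_i + i · x_0).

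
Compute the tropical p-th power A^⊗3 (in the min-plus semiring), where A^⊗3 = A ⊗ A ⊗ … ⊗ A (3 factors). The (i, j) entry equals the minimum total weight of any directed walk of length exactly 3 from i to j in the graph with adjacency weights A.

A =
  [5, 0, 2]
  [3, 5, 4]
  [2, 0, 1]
A^⊗3 =
  [5, 3, 4]
  [6, 5, 6]
  [4, 2, 3]

Each entry (A^⊗3)_ij equals the minimum over all length-3 walks i = v_0 → v_1 → … → v_3 = j of Σ_t A[v_t][v_{t+1}]. For example, for (i, j) = (0, 2) we minimise over 9 possible intermediate vertex sequences; the minimum is 4, attained along the walk 0 → 2 → 2 → 2.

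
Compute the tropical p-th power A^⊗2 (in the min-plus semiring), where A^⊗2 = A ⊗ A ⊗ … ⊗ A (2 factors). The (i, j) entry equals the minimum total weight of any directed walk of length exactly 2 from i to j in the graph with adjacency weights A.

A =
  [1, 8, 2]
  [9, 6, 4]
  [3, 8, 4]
A^⊗2 =
  [2, 9, 3]
  [7, 12, 8]
  [4, 11, 5]

Each entry (A^⊗2)_ij equals the minimum over all length-2 walks i = v_0 → v_1 → … → v_2 = j of Σ_t A[v_t][v_{t+1}]. For example, for (i, j) = (0, 2) we minimise over 3 possible intermediate vertex sequences; the minimum is 3, attained along the walk 0 → 0 → 2.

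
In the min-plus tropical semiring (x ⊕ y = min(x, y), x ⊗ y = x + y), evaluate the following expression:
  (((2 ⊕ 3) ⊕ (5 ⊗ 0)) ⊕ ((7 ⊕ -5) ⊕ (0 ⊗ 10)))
(((2 ⊕ 3) ⊕ (5 ⊗ 0)) ⊕ ((7 ⊕ -5) ⊕ (0 ⊗ 10))) = -5

Expand innermost to outermost. Recall ⊕ takes the minimum of its arguments and ⊗ takes their sum. Working out the expression (((2 ⊕ 3) ⊕ (5 ⊗ 0)) ⊕ ((7 ⊕ -5) ⊕ (0 ⊗ 10))) gives -5.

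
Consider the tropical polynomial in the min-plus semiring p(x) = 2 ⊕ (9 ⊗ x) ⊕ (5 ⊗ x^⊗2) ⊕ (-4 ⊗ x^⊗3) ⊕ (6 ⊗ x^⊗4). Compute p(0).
p(0) = -4

A tropical monomial a ⊗ x^⊗i evaluates to a + i · x. Evaluating each term at x = 0:
  Term 0 contributes 2 + 0 · 0 = 2
  Term 1 contributes 9 + 1 · 0 = 9
  Term 2 contributes 5 + 2 · 0 = 5
  Term 3 contributes -4 + 3 · 0 = -4
  Term 4 contributes 6 + 4 · 0 = 6
p(0) = ⊕ of these = min[2, 9, 5, -4, 6] = -4.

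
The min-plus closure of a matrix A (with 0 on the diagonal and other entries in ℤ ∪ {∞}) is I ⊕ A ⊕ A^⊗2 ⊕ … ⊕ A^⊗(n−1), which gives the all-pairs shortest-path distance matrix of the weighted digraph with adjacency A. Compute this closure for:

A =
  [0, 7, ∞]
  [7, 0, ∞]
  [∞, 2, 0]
Closure =
  [0, 7, ∞]
  [7, 0, ∞]
  [9, 2, 0]

This is the Floyd-Warshall all-pairs shortest-path computation. For each intermediate vertex k = 0, 1, …, 2, update dist[i][j] ← min(dist[i][j], dist[i][k] + dist[k][j]). The final matrix gives, for each (i, j), the minimum total weight of any directed path from i to j (possibly empty when i = j).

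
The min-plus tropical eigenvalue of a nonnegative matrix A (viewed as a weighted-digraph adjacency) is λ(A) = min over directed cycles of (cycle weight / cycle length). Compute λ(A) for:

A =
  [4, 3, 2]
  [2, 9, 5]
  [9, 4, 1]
λ(A) = 1

Enumerate directed cycles and compute their means (weight / length). Sample:
  cycle 0 → 0: weight = 4, length = 1, mean = 4/1 ≈ 4.000
  cycle 1 → 1: weight = 9, length = 1, mean = 9/1 ≈ 9.000
  cycle 2 → 2: weight = 1, length = 1, mean = 1/1 ≈ 1.000
  cycle 0 → 1 → 0: weight = 5, length = 2, mean = 5/2 ≈ 2.500
  cycle 0 → 2 → 0: weight = 11, length = 2, mean = 11/2 ≈ 5.500
  cycle 1 → 0 → 1: weight = 5, length = 2, mean = 5/2 ≈ 2.500
Minimum mean = 1.000, attained e.g. along the cycle 2 → 2 with weight 1 and length 1. So λ(A) = 1/1 = 1.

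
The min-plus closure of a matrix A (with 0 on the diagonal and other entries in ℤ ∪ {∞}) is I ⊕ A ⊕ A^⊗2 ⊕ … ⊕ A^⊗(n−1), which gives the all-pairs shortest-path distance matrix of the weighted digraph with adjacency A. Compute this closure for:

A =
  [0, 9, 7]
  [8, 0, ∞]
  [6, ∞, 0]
Closure =
  [0, 9, 7]
  [8, 0, 15]
  [6, 15, 0]

This is the Floyd-Warshall all-pairs shortest-path computation. For each intermediate vertex k = 0, 1, …, 2, update dist[i][j] ← min(dist[i][j], dist[i][k] + dist[k][j]). The final matrix gives, for each (i, j), the minimum total weight of any directed path from i to j (possibly empty when i = j).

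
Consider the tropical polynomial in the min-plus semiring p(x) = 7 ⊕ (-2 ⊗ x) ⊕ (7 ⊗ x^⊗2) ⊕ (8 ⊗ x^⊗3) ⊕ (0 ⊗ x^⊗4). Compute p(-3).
p(-3) = -12

A tropical monomial a ⊗ x^⊗i evaluates to a + i · x. Evaluating each term at x = -3:
  Term 0 contributes 7 + 0 · -3 = 7
  Term 1 contributes -2 + 1 · -3 = -5
  Term 2 contributes 7 + 2 · -3 = 1
  Term 3 contributes 8 + 3 · -3 = -1
  Term 4 contributes 0 + 4 · -3 = -12
p(-3) = ⊕ of these = min[7, -5, 1, -1, -12] = -12.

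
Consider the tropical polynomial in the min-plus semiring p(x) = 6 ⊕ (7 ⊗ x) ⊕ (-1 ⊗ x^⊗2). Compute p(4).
p(4) = 6

A tropical monomial a ⊗ x^⊗i evaluates to a + i · x. Evaluating each term at x = 4:
  Term 0 contributes 6 + 0 · 4 = 6
  Term 1 contributes 7 + 1 · 4 = 11
  Term 2 contributes -1 + 2 · 4 = 7
p(4) = ⊕ of these = min[6, 11, 7] = 6.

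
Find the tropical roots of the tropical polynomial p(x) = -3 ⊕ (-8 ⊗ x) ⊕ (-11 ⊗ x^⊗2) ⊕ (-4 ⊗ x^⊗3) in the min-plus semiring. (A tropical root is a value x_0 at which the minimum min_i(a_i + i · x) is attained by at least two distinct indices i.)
Roots: {-7, 3, 5}

Each tropical root is a break point of the lower envelope of the lines y = a_i + i · x (there are 4 lines, with slopes 0, 1, ..., 3). Only the lines that attain the minimum somewhere contribute to roots; other lines are dominated. Here the surviving (envelope) indices are i = 3, i = 2, i = 1, i = 0.
Intersections between consecutive envelope lines give the roots: for adjacent envelope indices i < j the intersection is x = (a_i − a_j) / (j − i). Reading off the sorted break points: {-7, 3, 5}.
Verification: at each break x_0, at least two indices attain the minimum of min_i(a_i + i · x_0).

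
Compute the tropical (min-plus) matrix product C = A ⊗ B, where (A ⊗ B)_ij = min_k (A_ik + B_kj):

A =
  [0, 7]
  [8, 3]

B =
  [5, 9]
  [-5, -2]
A ⊗ B =
  [2, 5]
  [-2, 1]

Apply the min-plus product entry-by-entry:
  C[0][0] = min over k of (A[0][0] + B[0][0] = 0 + 5 = 5, A[0][1] + B[1][0] = 7 + -5 = 2) = 2 (attained at k = 1)
  C[0][1] = min over k of (A[0][0] + B[0][1] = 0 + 9 = 9, A[0][1] + B[1][1] = 7 + -2 = 5) = 5 (attained at k = 1)
  C[1][0] = min over k of (A[1][0] + B[0][0] = 8 + 5 = 13, A[1][1] + B[1][0] = 3 + -5 = -2) = -2 (attained at k = 1)
  C[1][1] = min over k of (A[1][0] + B[0][1] = 8 + 9 = 17, A[1][1] + B[1][1] = 3 + -2 = 1) = 1 (attained at k = 1)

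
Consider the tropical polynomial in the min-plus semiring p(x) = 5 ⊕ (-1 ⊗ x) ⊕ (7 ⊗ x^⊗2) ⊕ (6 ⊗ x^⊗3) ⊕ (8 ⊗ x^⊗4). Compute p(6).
p(6) = 5

A tropical monomial a ⊗ x^⊗i evaluates to a + i · x. Evaluating each term at x = 6:
  Term 0 contributes 5 + 0 · 6 = 5
  Term 1 contributes -1 + 1 · 6 = 5
  Term 2 contributes 7 + 2 · 6 = 19
  Term 3 contributes 6 + 3 · 6 = 24
  Term 4 contributes 8 + 4 · 6 = 32
p(6) = ⊕ of these = min[5, 5, 19, 24, 32] = 5.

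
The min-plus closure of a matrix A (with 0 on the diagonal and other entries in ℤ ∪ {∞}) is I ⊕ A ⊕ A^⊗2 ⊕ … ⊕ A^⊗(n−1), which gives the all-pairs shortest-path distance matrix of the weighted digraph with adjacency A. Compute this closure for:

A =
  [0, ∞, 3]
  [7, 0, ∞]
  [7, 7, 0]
Closure =
  [0, 10, 3]
  [7, 0, 10]
  [7, 7, 0]

This is the Floyd-Warshall all-pairs shortest-path computation. For each intermediate vertex k = 0, 1, …, 2, update dist[i][j] ← min(dist[i][j], dist[i][k] + dist[k][j]). The final matrix gives, for each (i, j), the minimum total weight of any directed path from i to j (possibly empty when i = j).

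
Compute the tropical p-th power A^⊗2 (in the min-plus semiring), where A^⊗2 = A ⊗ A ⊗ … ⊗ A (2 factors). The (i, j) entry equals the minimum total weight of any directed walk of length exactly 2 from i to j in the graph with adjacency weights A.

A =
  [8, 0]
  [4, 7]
A^⊗2 =
  [4, 7]
  [11, 4]

Each entry (A^⊗2)_ij equals the minimum over all length-2 walks i = v_0 → v_1 → … → v_2 = j of Σ_t A[v_t][v_{t+1}]. For example, for (i, j) = (0, 1) we minimise over 2 possible intermediate vertex sequences; the minimum is 7, attained along the walk 0 → 1 → 1.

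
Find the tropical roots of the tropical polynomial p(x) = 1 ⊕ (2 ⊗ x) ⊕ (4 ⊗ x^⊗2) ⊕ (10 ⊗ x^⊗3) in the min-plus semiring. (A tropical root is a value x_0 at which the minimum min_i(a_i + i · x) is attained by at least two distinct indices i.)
Roots: {-6, -2, -1}

Each tropical root is a break point of the lower envelope of the lines y = a_i + i · x (there are 4 lines, with slopes 0, 1, ..., 3). Only the lines that attain the minimum somewhere contribute to roots; other lines are dominated. Here the surviving (envelope) indices are i = 3, i = 2, i = 1, i = 0.
Intersections between consecutive envelope lines give the roots: for adjacent envelope indices i < j the intersection is x = (a_i − a_j) / (j − i). Reading off the sorted break points: {-6, -2, -1}.
Verification: at each break x_0, at least two indices attain the minimum of min_i(a_i + i · x_0).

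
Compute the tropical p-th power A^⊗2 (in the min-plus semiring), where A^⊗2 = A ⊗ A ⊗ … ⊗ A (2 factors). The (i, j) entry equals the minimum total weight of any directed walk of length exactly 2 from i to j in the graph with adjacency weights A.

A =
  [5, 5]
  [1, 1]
A^⊗2 =
  [6, 6]
  [2, 2]

Each entry (A^⊗2)_ij equals the minimum over all length-2 walks i = v_0 → v_1 → … → v_2 = j of Σ_t A[v_t][v_{t+1}]. For example, for (i, j) = (0, 1) we minimise over 2 possible intermediate vertex sequences; the minimum is 6, attained along the walk 0 → 1 → 1.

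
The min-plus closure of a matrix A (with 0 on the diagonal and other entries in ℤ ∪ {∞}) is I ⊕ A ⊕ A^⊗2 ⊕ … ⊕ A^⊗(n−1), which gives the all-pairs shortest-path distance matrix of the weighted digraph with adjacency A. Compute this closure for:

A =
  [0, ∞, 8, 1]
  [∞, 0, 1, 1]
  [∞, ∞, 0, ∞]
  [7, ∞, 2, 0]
Closure =
  [0, ∞, 3, 1]
  [8, 0, 1, 1]
  [∞, ∞, 0, ∞]
  [7, ∞, 2, 0]

This is the Floyd-Warshall all-pairs shortest-path computation. For each intermediate vertex k = 0, 1, …, 3, update dist[i][j] ← min(dist[i][j], dist[i][k] + dist[k][j]). The final matrix gives, for each (i, j), the minimum total weight of any directed path from i to j (possibly empty when i = j).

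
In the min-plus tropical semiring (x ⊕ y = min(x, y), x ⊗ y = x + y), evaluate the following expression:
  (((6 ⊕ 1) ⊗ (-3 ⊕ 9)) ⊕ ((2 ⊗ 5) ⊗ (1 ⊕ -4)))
(((6 ⊕ 1) ⊗ (-3 ⊕ 9)) ⊕ ((2 ⊗ 5) ⊗ (1 ⊕ -4))) = -2

Expand innermost to outermost. Recall ⊕ takes the minimum of its arguments and ⊗ takes their sum. Working out the expression (((6 ⊕ 1) ⊗ (-3 ⊕ 9)) ⊕ ((2 ⊗ 5) ⊗ (1 ⊕ -4))) gives -2.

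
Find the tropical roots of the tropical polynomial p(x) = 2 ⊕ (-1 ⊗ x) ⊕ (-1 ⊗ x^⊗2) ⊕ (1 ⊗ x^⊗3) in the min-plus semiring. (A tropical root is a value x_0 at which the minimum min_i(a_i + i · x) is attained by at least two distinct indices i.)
Roots: {-2, 0, 3}

Each tropical root is a break point of the lower envelope of the lines y = a_i + i · x (there are 4 lines, with slopes 0, 1, ..., 3). Only the lines that attain the minimum somewhere contribute to roots; other lines are dominated. Here the surviving (envelope) indices are i = 3, i = 2, i = 1, i = 0.
Intersections between consecutive envelope lines give the roots: for adjacent envelope indices i < j the intersection is x = (a_i − a_j) / (j − i). Reading off the sorted break points: {-2, 0, 3}.
Verification: at each break x_0, at least two indices attain the minimum of min_i(a_i + i · x_0).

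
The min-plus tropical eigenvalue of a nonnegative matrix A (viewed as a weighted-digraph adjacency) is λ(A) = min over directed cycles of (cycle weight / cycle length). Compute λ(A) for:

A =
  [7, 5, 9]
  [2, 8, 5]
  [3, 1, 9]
λ(A) = 3

Enumerate directed cycles and compute their means (weight / length). Sample:
  cycle 0 → 0: weight = 7, length = 1, mean = 7/1 ≈ 7.000
  cycle 1 → 1: weight = 8, length = 1, mean = 8/1 ≈ 8.000
  cycle 2 → 2: weight = 9, length = 1, mean = 9/1 ≈ 9.000
  cycle 0 → 1 → 0: weight = 7, length = 2, mean = 7/2 ≈ 3.500
  cycle 0 → 2 → 0: weight = 12, length = 2, mean = 12/2 ≈ 6.000
  cycle 1 → 0 → 1: weight = 7, length = 2, mean = 7/2 ≈ 3.500
Minimum mean = 3.000, attained e.g. along the cycle 1 → 2 → 1 with weight 6 and length 2. So λ(A) = 6/2 = 3.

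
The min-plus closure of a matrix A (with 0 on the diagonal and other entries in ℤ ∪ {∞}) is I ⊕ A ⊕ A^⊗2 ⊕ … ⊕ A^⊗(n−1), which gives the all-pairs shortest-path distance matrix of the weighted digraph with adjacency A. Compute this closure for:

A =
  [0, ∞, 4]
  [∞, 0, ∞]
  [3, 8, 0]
Closure =
  [0, 12, 4]
  [∞, 0, ∞]
  [3, 8, 0]

This is the Floyd-Warshall all-pairs shortest-path computation. For each intermediate vertex k = 0, 1, …, 2, update dist[i][j] ← min(dist[i][j], dist[i][k] + dist[k][j]). The final matrix gives, for each (i, j), the minimum total weight of any directed path from i to j (possibly empty when i = j).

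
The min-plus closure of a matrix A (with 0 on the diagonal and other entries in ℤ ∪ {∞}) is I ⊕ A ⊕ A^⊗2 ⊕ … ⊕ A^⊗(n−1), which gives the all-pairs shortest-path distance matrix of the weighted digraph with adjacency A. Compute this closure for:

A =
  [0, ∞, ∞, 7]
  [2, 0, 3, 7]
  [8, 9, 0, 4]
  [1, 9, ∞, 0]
Closure =
  [0, 16, 19, 7]
  [2, 0, 3, 7]
  [5, 9, 0, 4]
  [1, 9, 12, 0]

This is the Floyd-Warshall all-pairs shortest-path computation. For each intermediate vertex k = 0, 1, …, 3, update dist[i][j] ← min(dist[i][j], dist[i][k] + dist[k][j]). The final matrix gives, for each (i, j), the minimum total weight of any directed path from i to j (possibly empty when i = j).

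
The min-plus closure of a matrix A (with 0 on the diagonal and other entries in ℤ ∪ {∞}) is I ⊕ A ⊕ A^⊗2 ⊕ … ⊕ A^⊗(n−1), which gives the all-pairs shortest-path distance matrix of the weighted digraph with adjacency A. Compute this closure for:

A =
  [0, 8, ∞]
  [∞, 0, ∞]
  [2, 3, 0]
Closure =
  [0, 8, ∞]
  [∞, 0, ∞]
  [2, 3, 0]

This is the Floyd-Warshall all-pairs shortest-path computation. For each intermediate vertex k = 0, 1, …, 2, update dist[i][j] ← min(dist[i][j], dist[i][k] + dist[k][j]). The final matrix gives, for each (i, j), the minimum total weight of any directed path from i to j (possibly empty when i = j).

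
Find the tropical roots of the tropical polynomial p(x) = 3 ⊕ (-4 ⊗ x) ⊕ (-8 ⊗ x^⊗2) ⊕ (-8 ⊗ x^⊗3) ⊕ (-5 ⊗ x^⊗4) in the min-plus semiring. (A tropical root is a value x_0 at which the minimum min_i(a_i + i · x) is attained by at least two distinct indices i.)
Roots: {-3, 0, 4, 7}

Each tropical root is a break point of the lower envelope of the lines y = a_i + i · x (there are 5 lines, with slopes 0, 1, ..., 4). Only the lines that attain the minimum somewhere contribute to roots; other lines are dominated. Here the surviving (envelope) indices are i = 4, i = 3, i = 2, i = 1, i = 0.
Intersections between consecutive envelope lines give the roots: for adjacent envelope indices i < j the intersection is x = (a_i − a_j) / (j − i). Reading off the sorted break points: {-3, 0, 4, 7}.
Verification: at each break x_0, at least two indices attain the minimum of min_i(a_i + i · x_0).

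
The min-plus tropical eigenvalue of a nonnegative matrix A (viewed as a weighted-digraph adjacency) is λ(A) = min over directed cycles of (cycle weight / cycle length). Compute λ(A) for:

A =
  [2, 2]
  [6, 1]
λ(A) = 1

Enumerate directed cycles and compute their means (weight / length). Sample:
  cycle 0 → 0: weight = 2, length = 1, mean = 2/1 ≈ 2.000
  cycle 1 → 1: weight = 1, length = 1, mean = 1/1 ≈ 1.000
  cycle 0 → 1 → 0: weight = 8, length = 2, mean = 8/2 ≈ 4.000
  cycle 1 → 0 → 1: weight = 8, length = 2, mean = 8/2 ≈ 4.000
Minimum mean = 1.000, attained e.g. along the cycle 1 → 1 with weight 1 and length 1. So λ(A) = 1/1 = 1.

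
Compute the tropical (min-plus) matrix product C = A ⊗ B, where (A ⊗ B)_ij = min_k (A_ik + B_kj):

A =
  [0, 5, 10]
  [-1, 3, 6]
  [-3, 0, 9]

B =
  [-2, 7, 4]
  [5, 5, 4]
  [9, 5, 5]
A ⊗ B =
  [-2, 7, 4]
  [-3, 6, 3]
  [-5, 4, 1]

Apply the min-plus product entry-by-entry:
  C[0][0] = min over k of (A[0][0] + B[0][0] = 0 + -2 = -2, A[0][1] + B[1][0] = 5 + 5 = 10, A[0][2] + B[2][0] = 10 + 9 = 19) = -2 (attained at k = 0)
  C[0][1] = min over k of (A[0][0] + B[0][1] = 0 + 7 = 7, A[0][1] + B[1][1] = 5 + 5 = 10, A[0][2] + B[2][1] = 10 + 5 = 15) = 7 (attained at k = 0)
  C[0][2] = min over k of (A[0][0] + B[0][2] = 0 + 4 = 4, A[0][1] + B[1][2] = 5 + 4 = 9, A[0][2] + B[2][2] = 10 + 5 = 15) = 4 (attained at k = 0)
  C[1][0] = min over k of (A[1][0] + B[0][0] = -1 + -2 = -3, A[1][1] + B[1][0] = 3 + 5 = 8, A[1][2] + B[2][0] = 6 + 9 = 15) = -3 (attained at k = 0)
  C[1][1] = min over k of (A[1][0] + B[0][1] = -1 + 7 = 6, A[1][1] + B[1][1] = 3 + 5 = 8, A[1][2] + B[2][1] = 6 + 5 = 11) = 6 (attained at k = 0)
  C[1][2] = min over k of (A[1][0] + B[0][2] = -1 + 4 = 3, A[1][1] + B[1][2] = 3 + 4 = 7, A[1][2] + B[2][2] = 6 + 5 = 11) = 3 (attained at k = 0)
  C[2][0] = min over k of (A[2][0] + B[0][0] = -3 + -2 = -5, A[2][1] + B[1][0] = 0 + 5 = 5, A[2][2] + B[2][0] = 9 + 9 = 18) = -5 (attained at k = 0)
  C[2][1] = min over k of (A[2][0] + B[0][1] = -3 + 7 = 4, A[2][1] + B[1][1] = 0 + 5 = 5, A[2][2] + B[2][1] = 9 + 5 = 14) = 4 (attained at k = 0)
  C[2][2] = min over k of (A[2][0] + B[0][2] = -3 + 4 = 1, A[2][1] + B[1][2] = 0 + 4 = 4, A[2][2] + B[2][2] = 9 + 5 = 14) = 1 (attained at k = 0)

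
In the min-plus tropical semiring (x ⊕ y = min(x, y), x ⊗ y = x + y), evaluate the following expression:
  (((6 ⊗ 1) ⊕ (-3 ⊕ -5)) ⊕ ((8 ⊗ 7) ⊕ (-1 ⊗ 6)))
(((6 ⊗ 1) ⊕ (-3 ⊕ -5)) ⊕ ((8 ⊗ 7) ⊕ (-1 ⊗ 6))) = -5

Expand innermost to outermost. Recall ⊕ takes the minimum of its arguments and ⊗ takes their sum. Working out the expression (((6 ⊗ 1) ⊕ (-3 ⊕ -5)) ⊕ ((8 ⊗ 7) ⊕ (-1 ⊗ 6))) gives -5.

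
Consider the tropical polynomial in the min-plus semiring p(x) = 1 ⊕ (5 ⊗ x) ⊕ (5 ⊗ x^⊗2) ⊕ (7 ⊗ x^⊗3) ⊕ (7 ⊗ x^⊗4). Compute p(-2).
p(-2) = -1

A tropical monomial a ⊗ x^⊗i evaluates to a + i · x. Evaluating each term at x = -2:
  Term 0 contributes 1 + 0 · -2 = 1
  Term 1 contributes 5 + 1 · -2 = 3
  Term 2 contributes 5 + 2 · -2 = 1
  Term 3 contributes 7 + 3 · -2 = 1
  Term 4 contributes 7 + 4 · -2 = -1
p(-2) = ⊕ of these = min[1, 3, 1, 1, -1] = -1.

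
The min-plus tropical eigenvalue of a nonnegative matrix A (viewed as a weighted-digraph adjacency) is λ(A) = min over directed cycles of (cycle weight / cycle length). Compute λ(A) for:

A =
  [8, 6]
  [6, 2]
λ(A) = 2

Enumerate directed cycles and compute their means (weight / length). Sample:
  cycle 0 → 0: weight = 8, length = 1, mean = 8/1 ≈ 8.000
  cycle 1 → 1: weight = 2, length = 1, mean = 2/1 ≈ 2.000
  cycle 0 → 1 → 0: weight = 12, length = 2, mean = 12/2 ≈ 6.000
  cycle 1 → 0 → 1: weight = 12, length = 2, mean = 12/2 ≈ 6.000
Minimum mean = 2.000, attained e.g. along the cycle 1 → 1 with weight 2 and length 1. So λ(A) = 2/1 = 2.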